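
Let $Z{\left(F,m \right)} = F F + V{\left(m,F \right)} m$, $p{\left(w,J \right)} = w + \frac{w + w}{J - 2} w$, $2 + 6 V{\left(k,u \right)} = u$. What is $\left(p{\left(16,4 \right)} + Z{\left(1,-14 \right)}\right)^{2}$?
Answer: $\frac{682276}{9} \approx 75809.0$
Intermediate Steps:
$V{\left(k,u \right)} = - \frac{1}{3} + \frac{u}{6}$
$p{\left(w,J \right)} = w + \frac{2 w^{2}}{-2 + J}$ ($p{\left(w,J \right)} = w + \frac{2 w}{-2 + J} w = w + \frac{2 w^{2}}{-2 + J}$)
$Z{\left(F,m \right)} = F^{2} + m \left(- \frac{1}{3} + \frac{F}{6}\right)$ ($Z{\left(F,m \right)} = F F + \left(- \frac{1}{3} + \frac{F}{6}\right) m = F^{2} + m \left(- \frac{1}{3} + \frac{F}{6}\right)$)
$\left(p{\left(16,4 \right)} + Z{\left(1,-14 \right)}\right)^{2} = \left(\frac{16 \left(-2 + 4 + 2 \cdot 16\right)}{-2 + 4} + \left(1^{2} + \frac{1}{6} \left(-14\right) \left(-2 + 1\right)\right)\right)^{2} = \left(\frac{16 \left(-2 + 4 + 32\right)}{2} + \left(1 + \frac{1}{6} \left(-14\right) \left(-1\right)\right)\right)^{2} = \left(16 \cdot \frac{1}{2} \cdot 34 + \left(1 + \frac{7}{3}\right)\right)^{2} = \left(272 + \frac{10}{3}\right)^{2} = \left(\frac{826}{3}\right)^{2} = \frac{682276}{9}$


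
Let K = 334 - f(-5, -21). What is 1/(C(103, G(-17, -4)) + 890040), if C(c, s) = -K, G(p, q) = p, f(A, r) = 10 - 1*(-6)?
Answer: 1/889722 ≈ 1.1239e-6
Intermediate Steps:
f(A, r) = 16 (f(A, r) = 10 + 6 = 16)
K = 318 (K = 334 - 1*16 = 334 - 16 = 318)
C(c, s) = -318 (C(c, s) = -1*318 = -318)
1/(C(103, G(-17, -4)) + 890040) = 1/(-318 + 890040) = 1/889722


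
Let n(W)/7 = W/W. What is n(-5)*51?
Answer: 357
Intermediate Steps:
n(W) = 7 (n(W) = 7*(W/W) = 7*1 = 7)
n(-5)*51 = 7*51 = 357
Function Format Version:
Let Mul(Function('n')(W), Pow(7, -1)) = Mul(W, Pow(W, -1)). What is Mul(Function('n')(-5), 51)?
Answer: 357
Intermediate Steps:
Function('n')(W) = 7 (Function('n')(W) = Mul(7, Mul(W, Pow(W, -1))) = Mul(7, 1) = 7)
Mul(Function('n')(-5), 51) = Mul(7, 51) = 357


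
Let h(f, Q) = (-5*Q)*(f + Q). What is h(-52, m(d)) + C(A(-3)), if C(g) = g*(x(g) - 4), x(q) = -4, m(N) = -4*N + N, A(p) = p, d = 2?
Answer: -1716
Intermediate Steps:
m(N) = -3*N
h(f, Q) = -5*Q*(Q + f) (h(f, Q) = (-5*Q)*(Q + f) = -5*Q*(Q + f))
C(g) = -8*g (C(g) = g*(-4 - 4) = g*(-8) = -8*g)
h(-52, m(d)) + C(A(-3)) = -5*(-3*2)*(-3*2 - 52) - 8*(-3) = -5*(-6)*(-6 - 52) + 24 = -5*(-6)*(-58) + 24 = -1740 + 24 = -1716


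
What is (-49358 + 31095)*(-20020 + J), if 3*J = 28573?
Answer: 575047081/3 ≈ 1.9168e+8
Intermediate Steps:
J = 28573/3 (J = (1/3)*28573 = 28573/3 ≈ 9524.3)
(-49358 + 31095)*(-20020 + J) = (-49358 + 31095)*(-20020 + 28573/3) = -18263*(-31487/3) = 575047081/3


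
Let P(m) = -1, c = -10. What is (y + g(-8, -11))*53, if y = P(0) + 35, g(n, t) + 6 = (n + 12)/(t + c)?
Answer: 30952/21 ≈ 1473.9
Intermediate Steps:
g(n, t) = -6 + (12 + n)/(-10 + t) (g(n, t) = -6 + (n + 12)/(t - 10) = -6 + (12 + n)/(-10 + t))
y = 34 (y = -1 + 35 = 34)
(y + g(-8, -11))*53 = (34 + (72 - 8 - 6*(-11))/(-10 - 11))*53 = (34 + (72 - 8 + 66)/(-21))*53 = (34 - 1/21*130)*53 = (34 - 130/21)*53 = (584/21)*53 = 30952/21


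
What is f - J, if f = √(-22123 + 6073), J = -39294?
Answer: 39294 + 5*I*√642 ≈ 39294.0 + 126.69*I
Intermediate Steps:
f = 5*I*√642 (f = √(-16050) = 5*I*√642 ≈ 126.69*I)
f - J = 5*I*√642 - 1*(-39294) = 5*I*√642 + 39294 = 39294 + 5*I*√642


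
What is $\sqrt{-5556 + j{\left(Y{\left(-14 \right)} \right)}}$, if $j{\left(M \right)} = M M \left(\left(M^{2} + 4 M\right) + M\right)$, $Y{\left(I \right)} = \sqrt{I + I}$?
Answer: $2 \sqrt{-1193 - 70 i \sqrt{7}} \approx 5.346 - 69.286 i$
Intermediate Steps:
$Y{\left(I \right)} = \sqrt{2} \sqrt{I}$ ($Y{\left(I \right)} = \sqrt{2 I} = \sqrt{2} \sqrt{I}$)
$j{\left(M \right)} = M^{2} \left(M^{2} + 5 M\right)$
$\sqrt{-5556 + j{\left(Y{\left(-14 \right)} \right)}} = \sqrt{-5556 + \left(\sqrt{2} \sqrt{-14}\right)^{3} \left(5 + \sqrt{2} \sqrt{-14}\right)} = \sqrt{-5556 + \left(\sqrt{2} i \sqrt{14}\right)^{3} \left(5 + \sqrt{2} i \sqrt{14}\right)} = \sqrt{-5556 + \left(2 i \sqrt{7}\right)^{3} \left(5 + 2 i \sqrt{7}\right)} = \sqrt{-5556 + - 56 i \sqrt{7} \left(5 + 2 i \sqrt{7}\right)} = \sqrt{-5556 - 56 i \sqrt{7} \left(5 + 2 i \sqrt{7}\right)}$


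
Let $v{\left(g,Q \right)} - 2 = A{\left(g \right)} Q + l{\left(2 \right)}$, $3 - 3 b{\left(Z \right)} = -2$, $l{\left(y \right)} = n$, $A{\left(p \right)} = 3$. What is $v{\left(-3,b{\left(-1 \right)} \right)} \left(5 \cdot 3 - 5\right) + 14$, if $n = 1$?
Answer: $94$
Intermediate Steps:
$l{\left(y \right)} = 1$
$b{\left(Z \right)} = \frac{5}{3}$ ($b{\left(Z \right)} = 1 - - \frac{2}{3} = 1 + \frac{2}{3} = \frac{5}{3}$)
$v{\left(g,Q \right)} = 3 + 3 Q$ ($v{\left(g,Q \right)} = 2 + \left(3 Q + 1\right) = 2 + \left(1 + 3 Q\right) = 3 + 3 Q$)
$v{\left(-3,b{\left(-1 \right)} \right)} \left(5 \cdot 3 - 5\right) + 14 = \left(3 + 3 \cdot \frac{5}{3}\right) \left(5 \cdot 3 - 5\right) + 14 = \left(3 + 5\right) \left(15 - 5\right) + 14 = 8 \cdot 10 + 14 = 80 + 14 = 94$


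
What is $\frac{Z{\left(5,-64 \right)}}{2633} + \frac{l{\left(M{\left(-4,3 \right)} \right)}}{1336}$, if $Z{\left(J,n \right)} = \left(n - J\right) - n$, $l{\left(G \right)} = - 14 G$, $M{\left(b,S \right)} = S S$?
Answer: $- \frac{169219}{1758844} \approx -0.09621$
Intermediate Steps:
$M{\left(b,S \right)} = S^{2}$
$Z{\left(J,n \right)} = - J$
$\frac{Z{\left(5,-64 \right)}}{2633} + \frac{l{\left(M{\left(-4,3 \right)} \right)}}{1336} = \frac{\left(-1\right) 5}{2633} + \frac{\left(-14\right) 3^{2}}{1336} = \left(-5\right) \frac{1}{2633} + \left(-14\right) 9 \cdot \frac{1}{1336} = - \frac{5}{2633} - \frac{63}{668} = - \frac{169219}{1758844}$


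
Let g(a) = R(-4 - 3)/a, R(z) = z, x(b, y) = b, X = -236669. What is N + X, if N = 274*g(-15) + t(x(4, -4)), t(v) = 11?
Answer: -3547952/15 ≈ -2.3653e+5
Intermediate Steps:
g(a) = -7/a (g(a) = (-4 - 3)/a = -7/a)
N = 2083/15 (N = 274*(-7/(-15)) + 11 = 274*(-7*(-1/15)) + 11 = 274*(7/15) + 11 = 1918/15 + 11 = 2083/15 ≈ 138.87)
N + X = 2083/15 - 236669 = -3547952/15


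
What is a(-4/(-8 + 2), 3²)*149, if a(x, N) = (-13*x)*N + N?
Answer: -10281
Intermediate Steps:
a(x, N) = N - 13*N*x (a(x, N) = -13*N*x + N = N - 13*N*x)
a(-4/(-8 + 2), 3²)*149 = (3²*(1 - (-52)/(-8 + 2)))*149 = (9*(1 - (-52)/(-6)))*149 = (9*(1 - (-52)*(-1)/6))*149 = (9*(1 - 13*⅔))*149 = (9*(1 - 26/3))*149 = (9*(-23/3))*149 = -69*149 = -10281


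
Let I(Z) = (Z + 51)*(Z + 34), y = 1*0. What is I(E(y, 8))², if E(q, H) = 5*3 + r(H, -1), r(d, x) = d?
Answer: 17791524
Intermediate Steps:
y = 0
E(q, H) = 15 + H (E(q, H) = 5*3 + H = 15 + H)
I(Z) = (34 + Z)*(51 + Z) (I(Z) = (51 + Z)*(34 + Z) = (34 + Z)*(51 + Z))
I(E(y, 8))² = (1734 + (15 + 8)² + 85*(15 + 8))² = (1734 + 23² + 85*23)² = (1734 + 529 + 1955)² = 4218² = 17791524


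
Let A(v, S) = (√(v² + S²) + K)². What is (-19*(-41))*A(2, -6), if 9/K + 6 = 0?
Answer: 131651/4 - 4674*√10 ≈ 18132.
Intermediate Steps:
K = -3/2 (K = 9/(-6 + 0) = 9/(-6) = 9*(-⅙) = -3/2 ≈ -1.5000)
A(v, S) = (-3/2 + √(S² + v²))² (A(v, S) = (√(v² + S²) - 3/2)² = (√(S² + v²) - 3/2)² = (-3/2 + √(S² + v²))²)
(-19*(-41))*A(2, -6) = (-19*(-41))*((-3 + 2*√((-6)² + 2²))²/4) = 779*((-3 + 2*√(36 + 4))²/4) = 779*((-3 + 2*√40)²/4) = 779*((-3 + 2*(2*√10))²/4) = 779*((-3 + 4*√10)²/4) = 779*(-3 + 4*√10)²/4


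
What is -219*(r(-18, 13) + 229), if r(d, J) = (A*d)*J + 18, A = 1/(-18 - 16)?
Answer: -945204/17 ≈ -55600.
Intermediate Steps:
A = -1/34 (A = 1/(-34) = -1/34 ≈ -0.029412)
r(d, J) = 18 - J*d/34 (r(d, J) = (-d/34)*J + 18 = -J*d/34 + 18 = 18 - J*d/34)
-219*(r(-18, 13) + 229) = -219*((18 - 1/34*13*(-18)) + 229) = -219*((18 + 117/17) + 229) = -219*(423/17 + 229) = -219*4316/17 = -945204/17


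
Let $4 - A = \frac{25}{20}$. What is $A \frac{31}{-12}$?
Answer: $- \frac{341}{48} \approx -7.1042$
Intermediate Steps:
$A = \frac{11}{4}$ ($A = 4 - \frac{25}{20} = 4 - 25 \cdot \frac{1}{20} = 4 - \frac{5}{4} = \frac{11}{4} \approx 2.75$)
$A \frac{31}{-12} = \frac{11 \frac{31}{-12}}{4} = \frac{11 \cdot 31 \left(- \frac{1}{12}\right)}{4} = \frac{11}{4} \left(- \frac{31}{12}\right) = - \frac{341}{48}$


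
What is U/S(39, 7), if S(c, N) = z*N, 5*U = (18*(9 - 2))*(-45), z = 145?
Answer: -162/145 ≈ -1.1172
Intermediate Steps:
U = -1134 (U = ((18*(9 - 2))*(-45))/5 = ((18*7)*(-45))/5 = (126*(-45))/5 = (1/5)*(-5670) = -1134)
S(c, N) = 145*N
U/S(39, 7) = -1134/(145*7) = -1134/1015 = -1134*1/1015 = -162/145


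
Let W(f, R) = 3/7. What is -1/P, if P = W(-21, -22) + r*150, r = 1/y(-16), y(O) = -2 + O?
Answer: 21/166 ≈ 0.12651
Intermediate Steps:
W(f, R) = 3/7 (W(f, R) = 3*(⅐) = 3/7)
r = -1/18 (r = 1/(-2 - 16) = 1/(-18) = -1/18 ≈ -0.055556)
P = -166/21 (P = 3/7 - 1/18*150 = 3/7 - 25/3 = -166/21 ≈ -7.9048)
-1/P = -1/(-166/21) = -1*(-21/166) = 21/166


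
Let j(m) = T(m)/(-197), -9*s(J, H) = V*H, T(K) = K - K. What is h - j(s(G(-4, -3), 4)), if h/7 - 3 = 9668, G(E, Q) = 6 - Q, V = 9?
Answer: 67697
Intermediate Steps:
T(K) = 0
s(J, H) = -H
j(m) = 0 (j(m) = 0/(-197) = 0*(-1/197) = 0)
h = 67697 (h = 21 + 7*9668 = 21 + 67676 = 67697)
h - j(s(G(-4, -3), 4)) = 67697 - 1*0 = 67697 + 0 = 67697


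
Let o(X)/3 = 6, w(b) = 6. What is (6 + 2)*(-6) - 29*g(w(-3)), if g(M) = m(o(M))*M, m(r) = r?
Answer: -3180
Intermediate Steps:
o(X) = 18 (o(X) = 3*6 = 18)
g(M) = 18*M
(6 + 2)*(-6) - 29*g(w(-3)) = (6 + 2)*(-6) - 522*6 = 8*(-6) - 29*108 = -48 - 3132 = -3180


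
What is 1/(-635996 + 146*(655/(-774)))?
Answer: -387/246178267 ≈ -1.5720e-6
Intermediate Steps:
1/(-635996 + 146*(655/(-774))) = 1/(-635996 + 146*(655*(-1/774))) = 1/(-635996 + 146*(-655/774)) = 1/(-635996 - 47815/387) = 1/(-246178267/387) = -387/246178267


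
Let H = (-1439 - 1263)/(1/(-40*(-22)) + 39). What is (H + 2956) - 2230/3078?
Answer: 21776905087/7545717 ≈ 2886.0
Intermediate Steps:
H = -339680/4903 (H = -2702/(1/880 + 39) = -2702/34321/880 = -2702*880/34321 = -339680/4903 ≈ -69.280)
(H + 2956) - 2230/3078 = (-339680/4903 + 2956) - 2230/3078 = 14153588/4903 - 2230*1/3078 = 14153588/4903 - 1115/1539 = 21776905087/7545717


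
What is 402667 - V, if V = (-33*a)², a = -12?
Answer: 245851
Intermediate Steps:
V = 156816 (V = (-33*(-12))² = 396² = 156816)
402667 - V = 402667 - 1*156816 = 402667 - 156816 = 245851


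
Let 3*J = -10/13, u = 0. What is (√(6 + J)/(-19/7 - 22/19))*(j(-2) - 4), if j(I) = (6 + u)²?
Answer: -17024*√546/20085 ≈ -19.806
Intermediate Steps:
J = -10/39 (J = (-10/13)/3 = (-10*1/13)/3 = (⅓)*(-10/13) = -10/39 ≈ -0.25641)
j(I) = 36 (j(I) = (6 + 0)² = 6² = 36)
(√(6 + J)/(-19/7 - 22/19))*(j(-2) - 4) = (√(6 - 10/39)/(-19/7 - 22/19))*(36 - 4) = (√(224/39)/(-19*⅐ - 22*1/19))*32 = ((4*√546/39)/(-19/7 - 22/19))*32 = ((4*√546/39)/(-515/133))*32 = ((4*√546/39)*(-133/515))*32 = -532*√546/20085*32 = -17024*√546/20085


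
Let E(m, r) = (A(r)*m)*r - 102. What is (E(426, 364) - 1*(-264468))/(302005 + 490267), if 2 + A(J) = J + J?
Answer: 56420415/396136 ≈ 142.43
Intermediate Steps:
A(J) = -2 + 2*J (A(J) = -2 + (J + J) = -2 + 2*J)
E(m, r) = -102 + m*r*(-2 + 2*r) (E(m, r) = ((-2 + 2*r)*m)*r - 102 = (m*(-2 + 2*r))*r - 102 = m*r*(-2 + 2*r) - 102 = -102 + m*r*(-2 + 2*r))
(E(426, 364) - 1*(-264468))/(302005 + 490267) = ((-102 + 2*426*364*(-1 + 364)) - 1*(-264468))/(302005 + 490267) = ((-102 + 2*426*364*363) + 264468)/792272 = ((-102 + 112576464) + 264468)*(1/792272) = (112576362 + 264468)*(1/792272) = 112840830*(1/792272) = 56420415/396136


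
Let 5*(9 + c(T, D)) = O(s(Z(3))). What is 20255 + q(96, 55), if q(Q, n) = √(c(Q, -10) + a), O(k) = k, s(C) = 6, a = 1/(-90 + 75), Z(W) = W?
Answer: 20255 + I*√1770/15 ≈ 20255.0 + 2.8048*I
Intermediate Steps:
a = -1/15 (a = 1/(-15) = -1/15 ≈ -0.066667)
c(T, D) = -39/5 (c(T, D) = -9 + (⅕)*6 = -9 + 6/5 = -39/5)
q(Q, n) = I*√1770/15 (q(Q, n) = √(-39/5 - 1/15) = √(-118/15) = I*√1770/15)
20255 + q(96, 55) = 20255 + I*√1770/15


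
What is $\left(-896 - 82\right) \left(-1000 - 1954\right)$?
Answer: $2889012$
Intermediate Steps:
$\left(-896 - 82\right) \left(-1000 - 1954\right) = \left(-978\right) \left(-2954\right) = 2889012$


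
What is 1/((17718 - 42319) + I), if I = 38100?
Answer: 1/13499 ≈ 7.4080e-5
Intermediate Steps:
1/((17718 - 42319) + I) = 1/((17718 - 42319) + 38100) = 1/(-24601 + 38100) = 1/13499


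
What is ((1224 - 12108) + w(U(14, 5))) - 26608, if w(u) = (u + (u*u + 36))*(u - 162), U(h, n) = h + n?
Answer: -96980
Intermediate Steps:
w(u) = (-162 + u)*(36 + u + u²) (w(u) = (u + (u² + 36))*(-162 + u) = (u + (36 + u²))*(-162 + u) = (36 + u + u²)*(-162 + u) = (-162 + u)*(36 + u + u²))
((1224 - 12108) + w(U(14, 5))) - 26608 = ((1224 - 12108) + (-5832 + (14 + 5)³ - 161*(14 + 5)² - 126*(14 + 5))) - 26608 = (-10884 + (-5832 + 19³ - 161*19² - 126*19)) - 26608 = (-10884 + (-5832 + 6859 - 161*361 - 2394)) - 26608 = (-10884 + (-5832 + 6859 - 58121 - 2394)) - 26608 = (-10884 - 59488) - 26608 = -70372 - 26608 = -96980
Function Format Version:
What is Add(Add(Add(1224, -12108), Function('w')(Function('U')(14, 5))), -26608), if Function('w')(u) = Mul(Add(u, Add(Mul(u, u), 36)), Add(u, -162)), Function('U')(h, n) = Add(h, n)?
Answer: -96980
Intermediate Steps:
Function('w')(u) = Mul(Add(-162, u), Add(36, u, Pow(u, 2))) (Function('w')(u) = Mul(Add(u, Add(Pow(u, 2), 36)), Add(-162, u)) = Mul(Add(u, Add(36, Pow(u, 2))), Add(-162, u)) = Mul(Add(36, u, Pow(u, 2)), Add(-162, u)) = Mul(Add(-162, u), Add(36, u, Pow(u, 2))))
Add(Add(Add(1224, -12108), Function('w')(Function('U')(14, 5))), -26608) = Add(Add(Add(1224, -12108), Add(-5832, Pow(Add(14, 5), 3), Mul(-161, Pow(Add(14, 5), 2)), Mul(-126, Add(14, 5)))), -26608) = Add(Add(-10884, Add(-5832, Pow(19, 3), Mul(-161, Pow(19, 2)), Mul(-126, 19))), -26608) = Add(Add(-10884, Add(-5832, 6859, Mul(-161, 361), -2394)), -26608) = Add(Add(-10884, Add(-5832, 6859, -58121, -2394)), -26608) = Add(Add(-10884, -59488), -26608) = Add(-70372, -26608) = -96980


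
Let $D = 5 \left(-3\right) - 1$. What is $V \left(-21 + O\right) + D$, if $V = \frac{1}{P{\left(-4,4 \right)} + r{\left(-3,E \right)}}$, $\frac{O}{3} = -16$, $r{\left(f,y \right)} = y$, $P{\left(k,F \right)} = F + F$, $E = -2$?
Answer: $- \frac{55}{2} \approx -27.5$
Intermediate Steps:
$P{\left(k,F \right)} = 2 F$
$O = -48$ ($O = 3 \left(-16\right) = -48$)
$D = -16$ ($D = -15 - 1 = -16$)
$V = \frac{1}{6}$ ($V = \frac{1}{2 \cdot 4 - 2} = \frac{1}{8 - 2} = \frac{1}{6} \approx 0.16667$)
$V \left(-21 + O\right) + D = \frac{-21 - 48}{6} - 16 = \frac{1}{6} \left(-69\right) - 16 = - \frac{23}{2} - 16 = - \frac{55}{2}$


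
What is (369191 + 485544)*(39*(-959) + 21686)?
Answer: -13432160525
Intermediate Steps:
(369191 + 485544)*(39*(-959) + 21686) = 854735*(-37401 + 21686) = 854735*(-15715) = -13432160525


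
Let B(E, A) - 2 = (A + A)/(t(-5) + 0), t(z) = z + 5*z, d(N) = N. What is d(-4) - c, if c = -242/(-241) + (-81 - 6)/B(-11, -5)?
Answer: 54459/1687 ≈ 32.282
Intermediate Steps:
t(z) = 6*z
B(E, A) = 2 - A/15 (B(E, A) = 2 + (A + A)/(6*(-5) + 0) = 2 + (2*A)/(-30 + 0) = 2 + (2*A)/(-30) = 2 + (2*A)*(-1/30) = 2 - A/15)
c = -61207/1687 (c = -242/(-241) + (-81 - 6)/(2 - 1/15*(-5)) = -242*(-1/241) - 87/(2 + 1/3) = 242/241 - 87/7/3 = 242/241 - 87*3/7 = 242/241 - 261/7 = -61207/1687 ≈ -36.282)
d(-4) - c = -4 - 1*(-61207/1687) = -4 + 61207/1687 = 54459/1687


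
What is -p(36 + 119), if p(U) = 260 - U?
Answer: -105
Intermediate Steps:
-p(36 + 119) = -(260 - (36 + 119)) = -(260 - 1*155) = -(260 - 155) = -1*105 = -105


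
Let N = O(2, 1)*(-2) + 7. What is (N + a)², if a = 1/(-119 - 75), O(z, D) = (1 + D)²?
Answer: 38025/37636 ≈ 1.0103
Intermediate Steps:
a = -1/194 (a = 1/(-194) = -1/194 ≈ -0.0051546)
N = -1 (N = (1 + 1)²*(-2) + 7 = 2²*(-2) + 7 = 4*(-2) + 7 = -8 + 7 = -1)
(N + a)² = (-1 - 1/194)² = (-195/194)² = 38025/37636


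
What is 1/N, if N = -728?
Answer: -1/728 ≈ -0.0013736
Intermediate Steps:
1/N = 1/(-728) = -1/728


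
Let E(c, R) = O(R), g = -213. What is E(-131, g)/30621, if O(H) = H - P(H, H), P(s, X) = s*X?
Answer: -15194/10207 ≈ -1.4886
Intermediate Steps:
P(s, X) = X*s
O(H) = H - H² (O(H) = H - H*H = H - H²)
E(c, R) = R*(1 - R)
E(-131, g)/30621 = -213*(1 - 1*(-213))/30621 = -213*(1 + 213)*(1/30621) = -213*214*(1/30621) = -45582*1/30621 = -15194/10207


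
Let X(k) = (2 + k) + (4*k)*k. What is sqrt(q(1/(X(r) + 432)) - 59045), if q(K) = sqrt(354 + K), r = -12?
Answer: sqrt(-58809056180 + 998*sqrt(352586414))/998 ≈ 242.95*I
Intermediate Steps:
X(k) = 2 + k + 4*k**2 (X(k) = (2 + k) + 4*k**2 = 2 + k + 4*k**2)
sqrt(q(1/(X(r) + 432)) - 59045) = sqrt(sqrt(354 + 1/((2 - 12 + 4*(-12)**2) + 432)) - 59045) = sqrt(sqrt(354 + 1/((2 - 12 + 4*144) + 432)) - 59045) = sqrt(sqrt(354 + 1/((2 - 12 + 576) + 432)) - 59045) = sqrt(sqrt(354 + 1/(566 + 432)) - 59045) = sqrt(sqrt(354 + 1/998) - 59045) = sqrt(sqrt(353293/998) - 59045) = sqrt(sqrt(352586414)/998 - 59045) = sqrt(-59045 + sqrt(352586414)/998)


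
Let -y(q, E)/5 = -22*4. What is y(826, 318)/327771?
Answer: 440/327771 ≈ 0.0013424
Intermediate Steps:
y(q, E) = 440 (y(q, E) = -(-110)*4 = -5*(-88) = 440)
y(826, 318)/327771 = 440/327771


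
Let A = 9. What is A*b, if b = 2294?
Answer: 20646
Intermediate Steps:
A*b = 9*2294 = 20646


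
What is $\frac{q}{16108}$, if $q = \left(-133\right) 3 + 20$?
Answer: $- \frac{379}{16108} \approx -0.023529$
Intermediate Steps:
$q = -379$ ($q = -399 + 20 = -379$)
$\frac{q}{16108} = - \frac{379}{16108}$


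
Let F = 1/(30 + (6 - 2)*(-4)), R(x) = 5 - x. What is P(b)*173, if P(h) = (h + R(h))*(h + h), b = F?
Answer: 865/7 ≈ 123.57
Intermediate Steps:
F = 1/14 (F = 1/(30 + 4*(-4)) = 1/(30 - 16) = 1/14 ≈ 0.071429)
b = 1/14 ≈ 0.071429
P(h) = 10*h (P(h) = (h + (5 - h))*(h + h) = 5*(2*h) = 10*h)
P(b)*173 = (10*(1/14))*173 = (5/7)*173 = 865/7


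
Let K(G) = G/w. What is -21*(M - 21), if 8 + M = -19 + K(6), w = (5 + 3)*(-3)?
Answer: 4053/4 ≈ 1013.3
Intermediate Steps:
w = -24 (w = 8*(-3) = -24)
K(G) = -G/24 (K(G) = G/(-24) = G*(-1/24) = -G/24)
M = -109/4 (M = -8 + (-19 - 1/24*6) = -8 + (-19 - ¼) = -8 - 77/4 = -109/4 ≈ -27.250)
-21*(M - 21) = -21*(-109/4 - 21) = -21*(-193/4) = 4053/4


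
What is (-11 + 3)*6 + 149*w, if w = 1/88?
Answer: -4075/88 ≈ -46.307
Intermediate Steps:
w = 1/88 ≈ 0.011364
(-11 + 3)*6 + 149*w = (-11 + 3)*6 + 149*(1/88) = -8*6 + 149/88 = -48 + 149/88 = -4075/88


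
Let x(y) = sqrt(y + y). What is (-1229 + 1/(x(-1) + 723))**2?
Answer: 2*(-394773257737*I + 1092047614*sqrt(2))/(-522727*I + 1446*sqrt(2)) ≈ 1.5104e+6 + 0.0066509*I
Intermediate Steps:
x(y) = sqrt(2)*sqrt(y) (x(y) = sqrt(2*y) = sqrt(2)*sqrt(y))
(-1229 + 1/(x(-1) + 723))**2 = (-1229 + 1/(sqrt(2)*sqrt(-1) + 723))**2 = (-1229 + 1/(sqrt(2)*I + 723))**2 = (-1229 + 1/(I*sqrt(2) + 723))**2 = (-1229 + 1/(723 + I*sqrt(2)))**2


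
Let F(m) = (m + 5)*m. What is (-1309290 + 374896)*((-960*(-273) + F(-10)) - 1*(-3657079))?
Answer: -3662085374346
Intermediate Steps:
F(m) = m*(5 + m) (F(m) = (5 + m)*m = m*(5 + m))
(-1309290 + 374896)*((-960*(-273) + F(-10)) - 1*(-3657079)) = (-1309290 + 374896)*((-960*(-273) - 10*(5 - 10)) - 1*(-3657079)) = -934394*((262080 - 10*(-5)) + 3657079) = -934394*((262080 + 50) + 3657079) = -934394*(262130 + 3657079) = -934394*3919209 = -3662085374346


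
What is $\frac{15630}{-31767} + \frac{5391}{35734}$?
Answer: $- \frac{129088841}{378387326} \approx -0.34116$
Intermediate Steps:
$\frac{15630}{-31767} + \frac{5391}{35734} = 15630 \left(- \frac{1}{31767}\right) + 5391 \cdot \frac{1}{35734} = - \frac{5210}{10589} + \frac{5391}{35734} = - \frac{129088841}{378387326}$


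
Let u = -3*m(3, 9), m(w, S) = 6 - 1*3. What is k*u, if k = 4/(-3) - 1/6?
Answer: 27/2 ≈ 13.500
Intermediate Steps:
m(w, S) = 3 (m(w, S) = 6 - 3 = 3)
u = -9 (u = -3*3 = -9)
k = -3/2 (k = 4*(-1/3) - 1*1/6 = -4/3 - 1/6 = -3/2 ≈ -1.5000)
k*u = -3/2*(-9) = 27/2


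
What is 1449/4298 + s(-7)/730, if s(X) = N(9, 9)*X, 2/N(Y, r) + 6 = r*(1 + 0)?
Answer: 222367/672330 ≈ 0.33074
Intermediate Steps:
N(Y, r) = 2/(-6 + r) (N(Y, r) = 2/(-6 + r*(1 + 0)) = 2/(-6 + r*1) = 2/(-6 + r))
s(X) = 2*X/3 (s(X) = (2/(-6 + 9))*X = (2/3)*X = (2*(1/3))*X = 2*X/3)
1449/4298 + s(-7)/730 = 1449/4298 + ((2/3)*(-7))/730 = 1449*(1/4298) - 14/3*1/730 = 207/614 - 7/1095 = 222367/672330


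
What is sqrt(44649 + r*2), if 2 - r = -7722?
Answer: sqrt(60097) ≈ 245.15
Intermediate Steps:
r = 7724 (r = 2 - 1*(-7722) = 2 + 7722 = 7724)
sqrt(44649 + r*2) = sqrt(44649 + 7724*2) = sqrt(44649 + 15448) = sqrt(60097)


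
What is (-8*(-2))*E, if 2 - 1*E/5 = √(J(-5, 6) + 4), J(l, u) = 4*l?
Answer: 160 - 320*I ≈ 160.0 - 320.0*I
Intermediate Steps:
E = 10 - 20*I (E = 10 - 5*√(4*(-5) + 4) = 10 - 5*√(-20 + 4) = 10 - 20*I ≈ 10.0 - 20.0*I)
(-8*(-2))*E = (-8*(-2))*(10 - 20*I) = 16*(10 - 20*I) = 160 - 320*I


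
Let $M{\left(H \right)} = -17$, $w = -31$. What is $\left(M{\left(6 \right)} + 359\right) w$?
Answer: $-10602$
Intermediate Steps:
$\left(M{\left(6 \right)} + 359\right) w = \left(-17 + 359\right) \left(-31\right) = 342 \left(-31\right) = -10602$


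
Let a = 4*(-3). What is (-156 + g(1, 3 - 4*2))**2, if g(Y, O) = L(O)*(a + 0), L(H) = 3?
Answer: 36864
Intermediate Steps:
a = -12
g(Y, O) = -36 (g(Y, O) = 3*(-12 + 0) = 3*(-12) = -36)
(-156 + g(1, 3 - 4*2))**2 = (-156 - 36)**2 = (-192)**2 = 36864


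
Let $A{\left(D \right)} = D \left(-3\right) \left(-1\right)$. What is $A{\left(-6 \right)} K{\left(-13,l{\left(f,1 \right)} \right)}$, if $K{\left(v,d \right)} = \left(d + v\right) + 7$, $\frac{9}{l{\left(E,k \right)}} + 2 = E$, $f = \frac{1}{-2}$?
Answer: $\frac{864}{5} \approx 172.8$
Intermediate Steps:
$f = - \frac{1}{2} \approx -0.5$
$l{\left(E,k \right)} = \frac{9}{-2 + E}$
$K{\left(v,d \right)} = 7 + d + v$
$A{\left(D \right)} = 3 D$ ($A{\left(D \right)} = - 3 D \left(-1\right) = 3 D$)
$A{\left(-6 \right)} K{\left(-13,l{\left(f,1 \right)} \right)} = 3 \left(-6\right) \left(7 + \frac{9}{-2 - \frac{1}{2}} - 13\right) = - 18 \left(7 + \frac{9}{- \frac{5}{2}} - 13\right) = - 18 \left(7 + 9 \left(- \frac{2}{5}\right) - 13\right) = - 18 \left(7 - \frac{18}{5} - 13\right) = \left(-18\right) \left(- \frac{48}{5}\right) = \frac{864}{5}$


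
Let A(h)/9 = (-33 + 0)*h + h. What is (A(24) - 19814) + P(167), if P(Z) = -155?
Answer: -26881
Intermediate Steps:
A(h) = -288*h (A(h) = 9*((-33 + 0)*h + h) = 9*(-33*h + h) = 9*(-32*h) = -288*h)
(A(24) - 19814) + P(167) = (-288*24 - 19814) - 155 = (-6912 - 19814) - 155 = -26726 - 155 = -26881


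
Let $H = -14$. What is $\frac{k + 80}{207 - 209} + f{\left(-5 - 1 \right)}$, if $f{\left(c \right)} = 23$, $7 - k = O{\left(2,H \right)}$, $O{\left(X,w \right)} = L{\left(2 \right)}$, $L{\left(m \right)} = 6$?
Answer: $- \frac{35}{2} \approx -17.5$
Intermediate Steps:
$O{\left(X,w \right)} = 6$
$k = 1$ ($k = 7 - 6 = 1$)
$\frac{k + 80}{207 - 209} + f{\left(-5 - 1 \right)} = \frac{1 + 80}{207 - 209} + 23 = \frac{81}{-2} + 23 = 81 \left(- \frac{1}{2}\right) + 23 = - \frac{81}{2} + 23 = - \frac{35}{2}$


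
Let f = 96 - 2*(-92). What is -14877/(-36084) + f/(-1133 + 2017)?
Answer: 1937899/2658188 ≈ 0.72903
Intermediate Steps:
f = 280 (f = 96 + 184 = 280)
-14877/(-36084) + f/(-1133 + 2017) = -14877/(-36084) + 280/(-1133 + 2017) = -14877*(-1/36084) + 280/884 = 4959/12028 + 280*(1/884) = 4959/12028 + 70/221 = 1937899/2658188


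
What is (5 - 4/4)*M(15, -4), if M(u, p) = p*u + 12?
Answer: -192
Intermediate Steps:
M(u, p) = 12 + p*u
(5 - 4/4)*M(15, -4) = (5 - 4/4)*(12 - 4*15) = (5 + (1/4)*(-4))*(12 - 60) = (5 - 1)*(-48) = 4*(-48) = -192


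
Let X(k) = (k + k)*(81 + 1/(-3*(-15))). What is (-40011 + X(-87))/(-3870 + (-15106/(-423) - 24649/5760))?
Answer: 14648352384/1039177063 ≈ 14.096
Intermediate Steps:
X(k) = 7292*k/45 (X(k) = (2*k)*(81 + 1/45) = (2*k)*(3646/45) = 7292*k/45)
(-40011 + X(-87))/(-3870 + (-15106/(-423) - 24649/5760)) = (-40011 + (7292/45)*(-87))/(-3870 + (-15106/(-423) - 24649/5760)) = (-40011 - 211468/15)/(-3870 + (-15106*(-1/423) - 24649*1/5760)) = -811633/(15*(-3870 + (15106/423 - 24649/5760))) = -811633/(15*(-3870 + 8509337/270720)) = -811633/(15*(-1039177063/270720)) = -811633/15*(-270720/1039177063) = 14648352384/1039177063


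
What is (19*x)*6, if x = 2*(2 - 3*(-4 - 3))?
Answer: 5244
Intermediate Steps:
x = 46 (x = 2*(2 - 3*(-7)) = 2*(2 + 21) = 2*23 = 46)
(19*x)*6 = (19*46)*6 = 874*6 = 5244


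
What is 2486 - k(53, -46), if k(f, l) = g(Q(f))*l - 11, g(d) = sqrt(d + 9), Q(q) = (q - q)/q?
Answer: 2635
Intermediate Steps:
Q(q) = 0 (Q(q) = 0/q = 0)
g(d) = sqrt(9 + d)
k(f, l) = -11 + 3*l (k(f, l) = sqrt(9 + 0)*l - 11 = sqrt(9)*l - 11 = 3*l - 11 = -11 + 3*l)
2486 - k(53, -46) = 2486 - (-11 + 3*(-46)) = 2486 - (-11 - 138) = 2486 - 1*(-149) = 2486 + 149 = 2635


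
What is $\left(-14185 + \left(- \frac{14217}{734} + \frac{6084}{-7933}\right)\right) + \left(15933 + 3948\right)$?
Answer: $\frac{33049544995}{5822822} \approx 5675.9$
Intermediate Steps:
$\left(-14185 + \left(- \frac{14217}{734} + \frac{6084}{-7933}\right)\right) + \left(15933 + 3948\right) = \left(-14185 + \left(\left(-14217\right) \frac{1}{734} + 6084 \left(- \frac{1}{7933}\right)\right)\right) + 19881 = \left(-14185 - \frac{117249117}{5822822}\right) + 19881 = - \frac{82713979187}{5822822} + 19881 = \frac{33049544995}{5822822}$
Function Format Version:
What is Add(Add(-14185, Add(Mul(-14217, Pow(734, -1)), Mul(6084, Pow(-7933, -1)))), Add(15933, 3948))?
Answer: Rational(33049544995, 5822822) ≈ 5675.9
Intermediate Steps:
Add(Add(-14185, Add(Mul(-14217, Pow(734, -1)), Mul(6084, Pow(-7933, -1)))), Add(15933, 3948)) = Add(Add(-14185, Add(Mul(-14217, Rational(1, 734)), Mul(6084, Rational(-1, 7933)))), 19881) = Add(Add(-14185, Add(Rational(-14217, 734), Rational(-6084, 7933))), 19881) = Add(Add(-14185, Rational(-117249117, 5822822)), 19881) = Add(Rational(-82713979187, 5822822), 19881) = Rational(33049544995, 5822822)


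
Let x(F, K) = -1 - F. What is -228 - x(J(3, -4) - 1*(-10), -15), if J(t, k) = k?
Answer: -221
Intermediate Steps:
-228 - x(J(3, -4) - 1*(-10), -15) = -228 - (-1 - (-4 - 1*(-10))) = -228 - (-1 - (-4 + 10)) = -228 - (-1 - 1*6) = -228 - (-1 - 6) = -228 - 1*(-7) = -228 + 7 = -221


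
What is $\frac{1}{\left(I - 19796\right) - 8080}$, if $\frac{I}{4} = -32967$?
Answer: $- \frac{1}{159744} \approx -6.26 \cdot 10^{-6}$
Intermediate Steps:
$I = -131868$ ($I = 4 \left(-32967\right) = -131868$)
$\frac{1}{\left(I - 19796\right) - 8080} = \frac{1}{\left(-131868 - 19796\right) - 8080} = \frac{1}{-151664 - 8080} = \frac{1}{-159744} = - \frac{1}{159744}$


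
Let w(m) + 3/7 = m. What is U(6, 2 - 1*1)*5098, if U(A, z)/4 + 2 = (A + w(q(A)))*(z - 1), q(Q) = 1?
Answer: -40784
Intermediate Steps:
w(m) = -3/7 + m
U(A, z) = -8 + 4*(-1 + z)*(4/7 + A) (U(A, z) = -8 + 4*((A + (-3/7 + 1))*(z - 1)) = -8 + 4*((A + 4/7)*(-1 + z)) = -8 + 4*((4/7 + A)*(-1 + z)) = -8 + 4*((-1 + z)*(4/7 + A)) = -8 + 4*(-1 + z)*(4/7 + A))
U(6, 2 - 1*1)*5098 = (-72/7 - 4*6 + 16*(2 - 1*1)/7 + 4*6*(2 - 1*1))*5098 = (-72/7 - 24 + 16*(2 - 1)/7 + 4*6*(2 - 1))*5098 = (-72/7 - 24 + (16/7)*1 + 4*6*1)*5098 = (-72/7 - 24 + 16/7 + 24)*5098 = -8*5098 = -40784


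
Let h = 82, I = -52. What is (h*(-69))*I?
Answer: 294216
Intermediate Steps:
(h*(-69))*I = (82*(-69))*(-52) = -5658*(-52) = 294216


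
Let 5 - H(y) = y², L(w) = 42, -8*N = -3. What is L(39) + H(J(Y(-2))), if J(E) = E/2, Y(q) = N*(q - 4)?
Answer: 2927/64 ≈ 45.734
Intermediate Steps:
N = 3/8 (N = -⅛*(-3) = 3/8 ≈ 0.37500)
Y(q) = -3/2 + 3*q/8 (Y(q) = 3*(q - 4)/8 = 3*(-4 + q)/8 = -3/2 + 3*q/8)
J(E) = E/2 (J(E) = E*(½) = E/2)
H(y) = 5 - y²
L(39) + H(J(Y(-2))) = 42 + (5 - ((-3/2 + (3/8)*(-2))/2)²) = 42 + (5 - ((-3/2 - ¾)/2)²) = 42 + (5 - ((½)*(-9/4))²) = 42 + (5 - (-9/8)²) = 42 + (5 - 1*81/64) = 42 + (5 - 81/64) = 42 + 239/64 = 2927/64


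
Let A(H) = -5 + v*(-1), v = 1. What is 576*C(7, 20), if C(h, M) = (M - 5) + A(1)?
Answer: 5184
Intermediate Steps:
A(H) = -6 (A(H) = -5 + 1*(-1) = -5 - 1 = -6)
C(h, M) = -11 + M (C(h, M) = (M - 5) - 6 = (-5 + M) - 6 = -11 + M)
576*C(7, 20) = 576*(-11 + 20) = 576*9 = 5184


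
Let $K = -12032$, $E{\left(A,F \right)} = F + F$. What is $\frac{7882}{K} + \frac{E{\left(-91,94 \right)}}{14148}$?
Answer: $- \frac{13656565}{21278592} \approx -0.6418$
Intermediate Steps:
$E{\left(A,F \right)} = 2 F$
$\frac{7882}{K} + \frac{E{\left(-91,94 \right)}}{14148} = \frac{7882}{-12032} + \frac{2 \cdot 94}{14148} = 7882 \left(- \frac{1}{12032}\right) + 188 \cdot \frac{1}{14148} = - \frac{3941}{6016} + \frac{47}{3537} = - \frac{13656565}{21278592}$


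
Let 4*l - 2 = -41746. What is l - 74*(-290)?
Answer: 11024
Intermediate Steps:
l = -10436 (l = ½ + (¼)*(-41746) = ½ - 20873/2 = -10436)
l - 74*(-290) = -10436 - 74*(-290) = -10436 - 1*(-21460) = -10436 + 21460 = 11024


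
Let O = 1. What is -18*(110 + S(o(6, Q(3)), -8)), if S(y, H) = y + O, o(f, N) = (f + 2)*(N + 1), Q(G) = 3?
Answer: -2574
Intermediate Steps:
o(f, N) = (1 + N)*(2 + f) (o(f, N) = (2 + f)*(1 + N) = (1 + N)*(2 + f))
S(y, H) = 1 + y (S(y, H) = y + 1 = 1 + y)
-18*(110 + S(o(6, Q(3)), -8)) = -18*(110 + (1 + (2 + 6 + 2*3 + 3*6))) = -18*(110 + (1 + (2 + 6 + 6 + 18))) = -18*(110 + (1 + 32)) = -18*(110 + 33) = -18*143 = -2574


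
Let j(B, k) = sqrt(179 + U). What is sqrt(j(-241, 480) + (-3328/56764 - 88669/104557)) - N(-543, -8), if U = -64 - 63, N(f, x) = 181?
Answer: -181 + sqrt(-1996103525857373561 + 4403137252521163538*sqrt(13))/1483768387 ≈ -178.49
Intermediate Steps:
U = -127
j(B, k) = 2*sqrt(13) (j(B, k) = sqrt(179 - 127) = sqrt(52) = 2*sqrt(13))
sqrt(j(-241, 480) + (-3328/56764 - 88669/104557)) - N(-543, -8) = sqrt(2*sqrt(13) + (-3328/56764 - 88669/104557)) - 1*181 = sqrt(2*sqrt(13) + (-3328*1/56764 - 88669*1/104557)) - 181 = sqrt(2*sqrt(13) + (-832/14191 - 88669/104557)) - 181 = sqrt(2*sqrt(13) - 1345293203/1483768387) - 181 = sqrt(-1345293203/1483768387 + 2*sqrt(13)) - 181 = -181 + sqrt(-1345293203/1483768387 + 2*sqrt(13))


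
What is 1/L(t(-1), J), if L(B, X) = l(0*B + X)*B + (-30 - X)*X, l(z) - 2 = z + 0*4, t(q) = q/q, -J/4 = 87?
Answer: -1/111010 ≈ -9.0082e-6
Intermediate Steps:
J = -348 (J = -4*87 = -348)
t(q) = 1
l(z) = 2 + z (l(z) = 2 + (z + 0*4) = 2 + (z + 0) = 2 + z)
L(B, X) = B*(2 + X) + X*(-30 - X) (L(B, X) = (2 + (0*B + X))*B + (-30 - X)*X = (2 + (0 + X))*B + X*(-30 - X) = (2 + X)*B + X*(-30 - X) = B*(2 + X) + X*(-30 - X))
1/L(t(-1), J) = 1/(-1*(-348)**2 - 30*(-348) + 1*(2 - 348)) = 1/(-1*121104 + 10440 + 1*(-346)) = 1/(-121104 + 10440 - 346) = 1/(-111010) = -1/111010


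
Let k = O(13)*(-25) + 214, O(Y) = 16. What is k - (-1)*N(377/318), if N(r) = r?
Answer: -58771/318 ≈ -184.81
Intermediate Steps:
k = -186 (k = 16*(-25) + 214 = -400 + 214 = -186)
k - (-1)*N(377/318) = -186 - (-1)*377/318 = -186 - 1*(-377/318) = -186 + 377/318 = -58771/318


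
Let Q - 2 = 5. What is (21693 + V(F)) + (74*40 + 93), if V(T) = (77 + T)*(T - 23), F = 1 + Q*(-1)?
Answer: 22687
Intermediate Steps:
Q = 7 (Q = 2 + 5 = 7)
F = -6 (F = 1 + 7*(-1) = 1 - 7 = -6)
V(T) = (-23 + T)*(77 + T) (V(T) = (77 + T)*(-23 + T) = (-23 + T)*(77 + T))
(21693 + V(F)) + (74*40 + 93) = (21693 + (-1771 + (-6)**2 + 54*(-6))) + (74*40 + 93) = (21693 + (-1771 + 36 - 324)) + (2960 + 93) = (21693 - 2059) + 3053 = 19634 + 3053 = 22687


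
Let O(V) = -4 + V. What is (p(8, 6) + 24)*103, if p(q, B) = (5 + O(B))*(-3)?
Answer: 309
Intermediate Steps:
p(q, B) = -3 - 3*B (p(q, B) = (5 + (-4 + B))*(-3) = (1 + B)*(-3) = -3 - 3*B)
(p(8, 6) + 24)*103 = ((-3 - 3*6) + 24)*103 = ((-3 - 18) + 24)*103 = (-21 + 24)*103 = 3*103 = 309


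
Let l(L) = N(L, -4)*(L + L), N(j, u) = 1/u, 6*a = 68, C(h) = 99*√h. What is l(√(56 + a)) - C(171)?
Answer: -297*√19 - √606/6 ≈ -1298.7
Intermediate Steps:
a = 34/3 (a = (⅙)*68 = 34/3 ≈ 11.333)
l(L) = -L/2 (l(L) = (L + L)/(-4) = -L/2)
l(√(56 + a)) - C(171) = -√(56 + 34/3)/2 - 99*√171 = -√606/6 - 99*3*√19 = -√606/6 - 297*√19 = -297*√19 - √606/6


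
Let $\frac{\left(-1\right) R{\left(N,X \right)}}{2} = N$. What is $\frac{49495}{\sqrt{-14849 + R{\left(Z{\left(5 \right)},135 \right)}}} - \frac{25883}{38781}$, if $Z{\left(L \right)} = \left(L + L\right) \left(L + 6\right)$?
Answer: $- \frac{25883}{38781} - \frac{49495 i \sqrt{15069}}{15069} \approx -0.66741 - 403.2 i$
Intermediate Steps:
$Z{\left(L \right)} = 2 L \left(6 + L\right)$
$R{\left(N,X \right)} = - 2 N$
$\frac{49495}{\sqrt{-14849 + R{\left(Z{\left(5 \right)},135 \right)}}} - \frac{25883}{38781} = \frac{49495}{\sqrt{-14849 - 2 \cdot 2 \cdot 5 \left(6 + 5\right)}} - \frac{25883}{38781} = \frac{49495}{\sqrt{-14849 - 2 \cdot 2 \cdot 5 \cdot 11}} - \frac{25883}{38781} = \frac{49495}{\sqrt{-14849 - 220}} - \frac{25883}{38781} = \frac{49495}{\sqrt{-15069}} - \frac{25883}{38781} = \frac{49495}{i \sqrt{15069}} - \frac{25883}{38781} = 49495 \left(- \frac{i \sqrt{15069}}{15069}\right) - \frac{25883}{38781} = - \frac{49495 i \sqrt{15069}}{15069} - \frac{25883}{38781} = - \frac{25883}{38781} - \frac{49495 i \sqrt{15069}}{15069}$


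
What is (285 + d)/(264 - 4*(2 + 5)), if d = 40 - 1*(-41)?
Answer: 183/118 ≈ 1.5508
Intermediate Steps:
d = 81 (d = 40 + 41 = 81)
(285 + d)/(264 - 4*(2 + 5)) = (285 + 81)/(264 - 4*(2 + 5)) = 366/(264 - 4*7) = 366/(264 - 28) = 366/236 = 366*(1/236) = 183/118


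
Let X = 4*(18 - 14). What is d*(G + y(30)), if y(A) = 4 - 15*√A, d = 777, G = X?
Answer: 15540 - 11655*√30 ≈ -48297.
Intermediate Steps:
X = 16 (X = 4*4 = 16)
G = 16
d*(G + y(30)) = 777*(16 + (4 - 15*√30)) = 777*(20 - 15*√30) = 15540 - 11655*√30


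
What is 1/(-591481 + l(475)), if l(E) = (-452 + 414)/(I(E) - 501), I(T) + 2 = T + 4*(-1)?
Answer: -16/9463677 ≈ -1.6907e-6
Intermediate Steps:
I(T) = -6 + T (I(T) = -2 + (T + 4*(-1)) = -2 + (T - 4) = -2 + (-4 + T) = -6 + T)
l(E) = -38/(-507 + E) (l(E) = (-452 + 414)/((-6 + E) - 501) = -38/(-507 + E))
1/(-591481 + l(475)) = 1/(-591481 - 38/(-507 + 475)) = 1/(-591481 - 38/(-32)) = 1/(-591481 - 38*(-1/32)) = 1/(-591481 + 19/16) = 1/(-9463677/16) = -16/9463677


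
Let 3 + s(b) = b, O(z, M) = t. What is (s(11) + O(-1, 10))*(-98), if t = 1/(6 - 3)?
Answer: -2450/3 ≈ -816.67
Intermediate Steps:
t = ⅓ (t = 1/3 = ⅓ ≈ 0.33333)
O(z, M) = ⅓
s(b) = -3 + b
(s(11) + O(-1, 10))*(-98) = ((-3 + 11) + ⅓)*(-98) = (8 + ⅓)*(-98) = (25/3)*(-98) = -2450/3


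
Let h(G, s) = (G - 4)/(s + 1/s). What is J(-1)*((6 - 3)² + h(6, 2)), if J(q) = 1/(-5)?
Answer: -49/25 ≈ -1.9600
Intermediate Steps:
J(q) = -⅕
h(G, s) = (-4 + G)/(s + 1/s)
J(-1)*((6 - 3)² + h(6, 2)) = -((6 - 3)² + 2*(-4 + 6)/(1 + 2²))/5 = -(3² + 2*2/(1 + 4))/5 = -(9 + 2*2/5)/5 = -(9 + 2*(⅕)*2)/5 = -(9 + ⅘)/5 = -⅕*49/5 = -49/25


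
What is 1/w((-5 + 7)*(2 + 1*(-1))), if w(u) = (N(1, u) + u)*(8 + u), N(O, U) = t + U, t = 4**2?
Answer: 1/200 ≈ 0.0050000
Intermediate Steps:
t = 16
N(O, U) = 16 + U
w(u) = (8 + u)*(16 + 2*u) (w(u) = ((16 + u) + u)*(8 + u) = (16 + 2*u)*(8 + u) = (8 + u)*(16 + 2*u))
1/w((-5 + 7)*(2 + 1*(-1))) = 1/(128 + 2*((-5 + 7)*(2 + 1*(-1)))**2 + 32*((-5 + 7)*(2 + 1*(-1)))) = 1/(128 + 2*(2*(2 - 1))**2 + 32*(2*(2 - 1))) = 1/(128 + 2*(2*1)**2 + 32*(2*1)) = 1/(128 + 2*2**2 + 32*2) = 1/(128 + 2*4 + 64) = 1/(128 + 8 + 64) = 1/200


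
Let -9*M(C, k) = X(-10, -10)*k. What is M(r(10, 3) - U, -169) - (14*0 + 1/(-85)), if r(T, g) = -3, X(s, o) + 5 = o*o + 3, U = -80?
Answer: 1407779/765 ≈ 1840.2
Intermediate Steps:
X(s, o) = -2 + o² (X(s, o) = -5 + (o*o + 3) = -5 + (o² + 3) = -5 + (3 + o²) = -2 + o²)
M(C, k) = -98*k/9 (M(C, k) = -(-2 + (-10)²)*k/9 = -(-2 + 100)*k/9 = -98*k/9)
M(r(10, 3) - U, -169) - (14*0 + 1/(-85)) = -98/9*(-169) - (14*0 + 1/(-85)) = 16562/9 - (0 - 1/85) = 16562/9 - 1*(-1/85) = 16562/9 + 1/85 = 1407779/765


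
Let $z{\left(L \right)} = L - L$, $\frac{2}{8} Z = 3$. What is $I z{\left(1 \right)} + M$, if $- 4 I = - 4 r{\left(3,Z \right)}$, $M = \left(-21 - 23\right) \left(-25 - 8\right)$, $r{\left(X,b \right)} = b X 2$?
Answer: $1452$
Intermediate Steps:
$Z = 12$ ($Z = 4 \cdot 3 = 12$)
$r{\left(X,b \right)} = 2 X b$ ($r{\left(X,b \right)} = X b 2 = 2 X b$)
$M = 1452$ ($M = \left(-44\right) \left(-33\right) = 1452$)
$z{\left(L \right)} = 0$
$I = 72$ ($I = - \frac{\left(-4\right) 2 \cdot 3 \cdot 12}{4} = - \frac{\left(-4\right) 72}{4} = \left(- \frac{1}{4}\right) \left(-288\right) = 72$)
$I z{\left(1 \right)} + M = 72 \cdot 0 + 1452 = 0 + 1452 = 1452$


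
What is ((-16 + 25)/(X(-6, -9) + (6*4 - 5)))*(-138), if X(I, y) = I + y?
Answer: -621/2 ≈ -310.50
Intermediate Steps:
((-16 + 25)/(X(-6, -9) + (6*4 - 5)))*(-138) = ((-16 + 25)/((-6 - 9) + (6*4 - 5)))*(-138) = (9/(-15 + (24 - 5)))*(-138) = (9/(-15 + 19))*(-138) = (9/4)*(-138) = -621/2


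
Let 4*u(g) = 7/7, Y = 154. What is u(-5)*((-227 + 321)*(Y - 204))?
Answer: -1175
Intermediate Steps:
u(g) = ¼ (u(g) = (7/7)/4 = (7*(⅐))/4 = (¼)*1 = ¼)
u(-5)*((-227 + 321)*(Y - 204)) = ((-227 + 321)*(154 - 204))/4 = (94*(-50))/4 = (¼)*(-4700) = -1175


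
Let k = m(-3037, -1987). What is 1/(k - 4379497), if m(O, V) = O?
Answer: -1/4382534 ≈ -2.2818e-7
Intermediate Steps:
k = -3037
1/(k - 4379497) = 1/(-3037 - 4379497) = 1/(-4382534) = -1/4382534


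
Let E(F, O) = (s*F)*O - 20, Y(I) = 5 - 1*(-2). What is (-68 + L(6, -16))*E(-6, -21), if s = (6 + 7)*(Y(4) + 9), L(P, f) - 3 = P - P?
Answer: -1702220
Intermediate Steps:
Y(I) = 7 (Y(I) = 5 + 2 = 7)
L(P, f) = 3 (L(P, f) = 3 + (P - P) = 3 + 0 = 3)
s = 208 (s = (6 + 7)*(7 + 9) = 13*16 = 208)
E(F, O) = -20 + 208*F*O (E(F, O) = (208*F)*O - 20 = 208*F*O - 20 = -20 + 208*F*O)
(-68 + L(6, -16))*E(-6, -21) = (-68 + 3)*(-20 + 208*(-6)*(-21)) = -65*(-20 + 26208) = -65*26188 = -1702220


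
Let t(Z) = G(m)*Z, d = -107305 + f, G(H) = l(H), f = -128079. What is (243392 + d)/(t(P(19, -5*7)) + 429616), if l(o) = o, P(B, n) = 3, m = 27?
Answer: 8008/429697 ≈ 0.018636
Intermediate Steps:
G(H) = H
d = -235384 (d = -107305 - 128079 = -235384)
t(Z) = 27*Z
(243392 + d)/(t(P(19, -5*7)) + 429616) = (243392 - 235384)/(27*3 + 429616) = 8008/(81 + 429616) = 8008/429697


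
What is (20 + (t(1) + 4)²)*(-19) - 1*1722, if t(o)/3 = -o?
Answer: -2121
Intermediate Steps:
t(o) = -3*o (t(o) = 3*(-o) = -3*o)
(20 + (t(1) + 4)²)*(-19) - 1*1722 = (20 + (-3*1 + 4)²)*(-19) - 1*1722 = (20 + (-3 + 4)²)*(-19) - 1722 = (20 + 1²)*(-19) - 1722 = (20 + 1)*(-19) - 1722 = 21*(-19) - 1722 = -399 - 1722 = -2121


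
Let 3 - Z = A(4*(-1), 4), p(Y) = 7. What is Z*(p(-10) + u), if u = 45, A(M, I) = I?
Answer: -52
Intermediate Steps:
Z = -1 (Z = 3 - 1*4 = 3 - 4 = -1)
Z*(p(-10) + u) = -(7 + 45) = -1*52 = -52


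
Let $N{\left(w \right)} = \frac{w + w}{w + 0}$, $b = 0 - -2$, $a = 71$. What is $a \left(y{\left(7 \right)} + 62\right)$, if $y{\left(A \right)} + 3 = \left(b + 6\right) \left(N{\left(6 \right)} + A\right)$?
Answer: $9301$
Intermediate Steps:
$b = 2$ ($b = 0 + 2 = 2$)
$N{\left(w \right)} = 2$ ($N{\left(w \right)} = \frac{2 w}{w} = 2$)
$y{\left(A \right)} = 13 + 8 A$ ($y{\left(A \right)} = -3 + \left(2 + 6\right) \left(2 + A\right) = -3 + 8 \left(2 + A\right) = -3 + \left(16 + 8 A\right) = 13 + 8 A$)
$a \left(y{\left(7 \right)} + 62\right) = 71 \left(\left(13 + 8 \cdot 7\right) + 62\right) = 71 \left(\left(13 + 56\right) + 62\right) = 71 \left(69 + 62\right) = 71 \cdot 131 = 9301$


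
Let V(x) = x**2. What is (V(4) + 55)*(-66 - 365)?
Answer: -30601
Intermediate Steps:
(V(4) + 55)*(-66 - 365) = (4**2 + 55)*(-66 - 365) = (16 + 55)*(-431) = 71*(-431) = -30601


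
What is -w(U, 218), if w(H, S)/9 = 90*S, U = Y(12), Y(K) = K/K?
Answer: -176580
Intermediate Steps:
Y(K) = 1
U = 1
w(H, S) = 810*S (w(H, S) = 9*(90*S) = 810*S)
-w(U, 218) = -810*218 = -1*176580 = -176580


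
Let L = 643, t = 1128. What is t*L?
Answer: 725304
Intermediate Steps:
t*L = 1128*643 = 725304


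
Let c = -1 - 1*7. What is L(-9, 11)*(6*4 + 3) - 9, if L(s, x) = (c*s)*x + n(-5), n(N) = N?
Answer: 21240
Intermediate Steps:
c = -8 (c = -1 - 7 = -8)
L(s, x) = -5 - 8*s*x (L(s, x) = (-8*s)*x - 5 = -8*s*x - 5 = -5 - 8*s*x)
L(-9, 11)*(6*4 + 3) - 9 = (-5 - 8*(-9)*11)*(6*4 + 3) - 9 = (-5 + 792)*(24 + 3) - 9 = 787*27 - 9 = 21249 - 9 = 21240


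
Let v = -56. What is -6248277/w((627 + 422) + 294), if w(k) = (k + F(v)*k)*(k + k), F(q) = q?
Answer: 6248277/198401390 ≈ 0.031493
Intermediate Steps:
w(k) = -110*k² (w(k) = (k - 56*k)*(k + k) = (-55*k)*(2*k) = -110*k²)
-6248277/w((627 + 422) + 294) = -6248277*(-1/(110*((627 + 422) + 294)²)) = -6248277*(-1/(110*(1049 + 294)²)) = -6248277/((-110*1343²)) = -6248277/((-110*1803649)) = -6248277/(-198401390) = -6248277*(-1/198401390) = 6248277/198401390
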